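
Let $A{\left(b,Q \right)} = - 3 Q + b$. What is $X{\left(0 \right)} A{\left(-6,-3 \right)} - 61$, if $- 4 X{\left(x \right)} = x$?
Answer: $-61$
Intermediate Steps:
$X{\left(x \right)} = - \frac{x}{4}$
$A{\left(b,Q \right)} = b - 3 Q$
$X{\left(0 \right)} A{\left(-6,-3 \right)} - 61 = \left(- \frac{1}{4}\right) 0 \left(-6 - -9\right) - 61 = 0 \left(-6 + 9\right) - 61 = 0 \cdot 3 - 61 = 0 - 61 = -61$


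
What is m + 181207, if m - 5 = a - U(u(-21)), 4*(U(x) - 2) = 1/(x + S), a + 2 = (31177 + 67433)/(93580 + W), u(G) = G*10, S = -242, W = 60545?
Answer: 3366349153667/18577200 ≈ 1.8121e+5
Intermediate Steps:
u(G) = 10*G
a = -13976/10275 (a = -2 + (31177 + 67433)/(93580 + 60545) = -2 + 98610/154125 = -2 + 98610*(1/154125) = -2 + 6574/10275 = -13976/10275 ≈ -1.3602)
U(x) = 2 + 1/(4*(-242 + x)) (U(x) = 2 + 1/(4*(x - 242)) = 2 + 1/(4*(-242 + x)))
m = 30473267/18577200 (m = 5 + (-13976/10275 - (-1935 + 8*(10*(-21)))/(4*(-242 + 10*(-21)))) = 5 + (-13976/10275 - (-1935 + 8*(-210))/(4*(-242 - 210))) = 5 + (-13976/10275 - (-1935 - 1680)/(4*(-452))) = 5 + (-13976/10275 - (-1)*(-3615)/(4*452)) = 5 + (-13976/10275 - 1*3615/1808) = 5 + (-13976/10275 - 3615/1808) = 5 - 62412733/18577200 = 30473267/18577200 ≈ 1.6404)
m + 181207 = 30473267/18577200 + 181207 = 3366349153667/18577200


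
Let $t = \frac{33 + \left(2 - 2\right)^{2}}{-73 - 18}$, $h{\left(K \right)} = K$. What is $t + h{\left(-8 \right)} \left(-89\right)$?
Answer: $\frac{64759}{91} \approx 711.64$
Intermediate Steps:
$t = - \frac{33}{91}$ ($t = \frac{33 + 0^{2}}{-91} = \left(33 + 0\right) \left(- \frac{1}{91}\right) = 33 \left(- \frac{1}{91}\right) = - \frac{33}{91} \approx -0.36264$)
$t + h{\left(-8 \right)} \left(-89\right) = - \frac{33}{91} - -712 = - \frac{33}{91} + 712 = \frac{64759}{91}$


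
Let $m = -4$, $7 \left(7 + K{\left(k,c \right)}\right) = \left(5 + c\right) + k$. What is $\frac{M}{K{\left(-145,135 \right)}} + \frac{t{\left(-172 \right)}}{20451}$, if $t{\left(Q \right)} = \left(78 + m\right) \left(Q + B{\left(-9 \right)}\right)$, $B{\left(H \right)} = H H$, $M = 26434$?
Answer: $- \frac{630762629}{184059} \approx -3427.0$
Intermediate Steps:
$K{\left(k,c \right)} = - \frac{44}{7} + \frac{c}{7} + \frac{k}{7}$ ($K{\left(k,c \right)} = -7 + \frac{\left(5 + c\right) + k}{7} = -7 + \frac{5 + c + k}{7} = -7 + \left(\frac{5}{7} + \frac{c}{7} + \frac{k}{7}\right) = - \frac{44}{7} + \frac{c}{7} + \frac{k}{7}$)
$B{\left(H \right)} = H^{2}$
$t{\left(Q \right)} = 5994 + 74 Q$ ($t{\left(Q \right)} = \left(78 - 4\right) \left(Q + \left(-9\right)^{2}\right) = 74 \left(Q + 81\right) = 74 \left(81 + Q\right) = 5994 + 74 Q$)
$\frac{M}{K{\left(-145,135 \right)}} + \frac{t{\left(-172 \right)}}{20451} = \frac{26434}{- \frac{44}{7} + \frac{1}{7} \cdot 135 + \frac{1}{7} \left(-145\right)} + \frac{5994 + 74 \left(-172\right)}{20451} = \frac{26434}{- \frac{44}{7} + \frac{135}{7} - \frac{145}{7}} + \left(5994 - 12728\right) \frac{1}{20451} = \frac{26434}{- \frac{54}{7}} - \frac{6734}{20451} = 26434 \left(- \frac{7}{54}\right) - \frac{6734}{20451} = - \frac{92519}{27} - \frac{6734}{20451} = - \frac{630762629}{184059}$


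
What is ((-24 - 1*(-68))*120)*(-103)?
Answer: -543840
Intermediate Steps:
((-24 - 1*(-68))*120)*(-103) = ((-24 + 68)*120)*(-103) = (44*120)*(-103) = 5280*(-103) = -543840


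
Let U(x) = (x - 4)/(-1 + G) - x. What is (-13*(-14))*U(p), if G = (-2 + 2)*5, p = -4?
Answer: 2184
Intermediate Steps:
G = 0 (G = 0*5 = 0)
U(x) = 4 - 2*x (U(x) = (x - 4)/(-1 + 0) - x = (-4 + x)/(-1) - x = (-4 + x)*(-1) - x = (4 - x) - x = 4 - 2*x)
(-13*(-14))*U(p) = (-13*(-14))*(4 - 2*(-4)) = 182*(4 + 8) = 182*12 = 2184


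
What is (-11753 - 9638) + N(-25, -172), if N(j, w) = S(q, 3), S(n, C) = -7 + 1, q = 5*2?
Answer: -21397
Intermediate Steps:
q = 10
S(n, C) = -6
N(j, w) = -6
(-11753 - 9638) + N(-25, -172) = (-11753 - 9638) - 6 = -21391 - 6 = -21397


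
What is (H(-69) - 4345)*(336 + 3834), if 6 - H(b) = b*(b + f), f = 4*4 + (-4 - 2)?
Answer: -35069700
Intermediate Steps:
f = 10 (f = 16 - 6 = 10)
H(b) = 6 - b*(10 + b) (H(b) = 6 - b*(b + 10) = 6 - b*(10 + b))
(H(-69) - 4345)*(336 + 3834) = ((6 - 1*(-69)² - 10*(-69)) - 4345)*(336 + 3834) = ((6 - 1*4761 + 690) - 4345)*4170 = ((6 - 4761 + 690) - 4345)*4170 = (-4065 - 4345)*4170 = -8410*4170 = -35069700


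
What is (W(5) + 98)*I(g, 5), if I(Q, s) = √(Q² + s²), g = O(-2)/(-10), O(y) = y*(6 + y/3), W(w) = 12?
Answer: 22*√5881/3 ≈ 562.38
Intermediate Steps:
O(y) = y*(6 + y/3) (O(y) = y*(6 + y*(⅓)) = y*(6 + y/3))
g = 16/15 (g = ((⅓)*(-2)*(18 - 2))/(-10) = ((⅓)*(-2)*16)*(-⅒) = -32/3*(-⅒) = 16/15 ≈ 1.0667)
(W(5) + 98)*I(g, 5) = (12 + 98)*√((16/15)² + 5²) = 110*√(256/225 + 25) = 110*√(5881/225) = 110*(√5881/15) = 22*√5881/3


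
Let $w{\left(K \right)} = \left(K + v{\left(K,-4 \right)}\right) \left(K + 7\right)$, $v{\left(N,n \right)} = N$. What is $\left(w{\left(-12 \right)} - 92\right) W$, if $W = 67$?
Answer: $1876$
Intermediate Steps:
$w{\left(K \right)} = 2 K \left(7 + K\right)$ ($w{\left(K \right)} = \left(K + K\right) \left(K + 7\right) = 2 K \left(7 + K\right)$)
$\left(w{\left(-12 \right)} - 92\right) W = \left(2 \left(-12\right) \left(7 - 12\right) - 92\right) 67 = \left(2 \left(-12\right) \left(-5\right) - 92\right) 67 = \left(120 - 92\right) 67 = 28 \cdot 67 = 1876$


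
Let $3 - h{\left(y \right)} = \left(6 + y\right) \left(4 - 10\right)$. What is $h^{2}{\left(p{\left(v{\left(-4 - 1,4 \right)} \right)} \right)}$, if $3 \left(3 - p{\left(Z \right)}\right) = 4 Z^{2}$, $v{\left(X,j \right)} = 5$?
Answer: $20449$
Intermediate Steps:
$p{\left(Z \right)} = 3 - \frac{4 Z^{2}}{3}$
$h{\left(y \right)} = 39 + 6 y$ ($h{\left(y \right)} = 3 - \left(6 + y\right) \left(4 - 10\right) = 3 - \left(6 + y\right) \left(-6\right) = 3 - \left(-36 - 6 y\right) = 3 + \left(36 + 6 y\right) = 39 + 6 y$)
$h^{2}{\left(p{\left(v{\left(-4 - 1,4 \right)} \right)} \right)} = \left(39 + 6 \left(3 - \frac{4 \cdot 5^{2}}{3}\right)\right)^{2} = \left(39 + 6 \left(3 - \frac{100}{3}\right)\right)^{2} = \left(39 + 6 \left(- \frac{91}{3}\right)\right)^{2} = \left(39 - 182\right)^{2} = \left(-143\right)^{2} = 20449$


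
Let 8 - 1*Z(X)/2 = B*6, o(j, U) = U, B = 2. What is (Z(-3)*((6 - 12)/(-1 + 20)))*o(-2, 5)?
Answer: 240/19 ≈ 12.632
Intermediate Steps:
Z(X) = -8 (Z(X) = 16 - 4*6 = 16 - 2*12 = 16 - 24 = -8)
(Z(-3)*((6 - 12)/(-1 + 20)))*o(-2, 5) = -8*(6 - 12)/(-1 + 20)*5 = -(-48)/19*5 = -8*(-6/19)*5 = (48/19)*5 = 240/19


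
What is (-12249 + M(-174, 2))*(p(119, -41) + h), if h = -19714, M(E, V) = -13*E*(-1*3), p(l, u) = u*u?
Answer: 343258155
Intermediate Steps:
p(l, u) = u²
M(E, V) = 39*E (M(E, V) = -13*E*(-3) = -(-39)*E = 39*E)
(-12249 + M(-174, 2))*(p(119, -41) + h) = (-12249 + 39*(-174))*((-41)² - 19714) = (-12249 - 6786)*(1681 - 19714) = -19035*(-18033) = 343258155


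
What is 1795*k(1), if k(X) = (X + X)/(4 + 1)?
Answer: 718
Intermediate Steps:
k(X) = 2*X/5 (k(X) = (2*X)/5 = (2*X)*(⅕) = 2*X/5)
1795*k(1) = 1795*((⅖)*1) = 1795*(⅖) = 718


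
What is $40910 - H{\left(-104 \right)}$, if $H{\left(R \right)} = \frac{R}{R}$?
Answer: $40909$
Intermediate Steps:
$H{\left(R \right)} = 1$
$40910 - H{\left(-104 \right)} = 40910 - 1 = 40909$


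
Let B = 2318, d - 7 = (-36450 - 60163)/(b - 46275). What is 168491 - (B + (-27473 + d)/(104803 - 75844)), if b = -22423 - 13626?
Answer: 1714987599369/10320436 ≈ 1.6617e+5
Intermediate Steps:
b = -36049
d = 61171/7484 (d = 7 + (-36450 - 60163)/(-36049 - 46275) = 7 - 96613/(-82324) = 7 - 96613*(-1/82324) = 7 + 8783/7484 = 61171/7484 ≈ 8.1736)
168491 - (B + (-27473 + d)/(104803 - 75844)) = 168491 - (2318 + (-27473 + 61171/7484)/(104803 - 75844)) = 168491 - (2318 - 205546761/7484/28959) = 168491 - (2318 - 205546761/7484*1/28959) = 168491 - (2318 - 9787941/10320436) = 168491 - 1*23912982707/10320436 = 168491 - 23912982707/10320436 = 1714987599369/10320436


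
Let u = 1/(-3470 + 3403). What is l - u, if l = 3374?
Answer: 226059/67 ≈ 3374.0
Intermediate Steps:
u = -1/67 (u = 1/(-67) = -1/67 ≈ -0.014925)
l - u = 3374 - 1*(-1/67) = 3374 + 1/67 = 226059/67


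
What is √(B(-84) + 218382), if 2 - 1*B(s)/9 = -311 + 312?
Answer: √218391 ≈ 467.32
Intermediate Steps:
B(s) = 9 (B(s) = 18 - 9*(-311 + 312) = 18 - 9*1 = 18 - 9 = 9)
√(B(-84) + 218382) = √(9 + 218382) = √218391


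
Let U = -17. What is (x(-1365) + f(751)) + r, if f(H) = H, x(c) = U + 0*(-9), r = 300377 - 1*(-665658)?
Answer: 966769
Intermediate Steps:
r = 966035 (r = 300377 + 665658 = 966035)
x(c) = -17 (x(c) = -17 + 0*(-9) = -17 + 0 = -17)
(x(-1365) + f(751)) + r = (-17 + 751) + 966035 = 734 + 966035 = 966769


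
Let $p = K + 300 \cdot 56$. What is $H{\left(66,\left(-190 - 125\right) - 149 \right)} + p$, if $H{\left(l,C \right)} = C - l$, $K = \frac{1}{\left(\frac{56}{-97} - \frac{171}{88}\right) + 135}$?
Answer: $\frac{18398856686}{1130845} \approx 16270.0$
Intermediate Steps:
$K = \frac{8536}{1130845}$ ($K = \frac{1}{\left(56 \left(- \frac{1}{97}\right) - \frac{171}{88}\right) + 135} = \frac{1}{\left(- \frac{56}{97} - \frac{171}{88}\right) + 135} = \frac{1}{- \frac{21515}{8536} + 135} = \frac{1}{\frac{1130845}{8536}} = \frac{8536}{1130845} \approx 0.0075483$)
$p = \frac{18998204536}{1130845}$ ($p = \frac{8536}{1130845} + 300 \cdot 56 = \frac{8536}{1130845} + 16800 = \frac{18998204536}{1130845} \approx 16800.0$)
$H{\left(66,\left(-190 - 125\right) - 149 \right)} + p = \left(\left(\left(-190 - 125\right) - 149\right) - 66\right) + \frac{18998204536}{1130845} = \left(\left(-315 - 149\right) - 66\right) + \frac{18998204536}{1130845} = \left(-464 - 66\right) + \frac{18998204536}{1130845} = -530 + \frac{18998204536}{1130845} = \frac{18398856686}{1130845}$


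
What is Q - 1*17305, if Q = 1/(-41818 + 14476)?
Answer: -473153311/27342 ≈ -17305.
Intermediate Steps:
Q = -1/27342 (Q = 1/(-27342) = -1/27342 ≈ -3.6574e-5)
Q - 1*17305 = -1/27342 - 1*17305 = -1/27342 - 17305 = -473153311/27342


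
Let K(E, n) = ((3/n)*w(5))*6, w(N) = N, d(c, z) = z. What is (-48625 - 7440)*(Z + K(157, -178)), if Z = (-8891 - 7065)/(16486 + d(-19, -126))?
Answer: 6044603123/72802 ≈ 83028.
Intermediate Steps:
K(E, n) = 90/n (K(E, n) = ((3/n)*5)*6 = (15/n)*6 = 90/n)
Z = -3989/4090 (Z = (-8891 - 7065)/(16486 - 126) = -15956/16360 = -15956*1/16360 = -3989/4090 ≈ -0.97531)
(-48625 - 7440)*(Z + K(157, -178)) = (-48625 - 7440)*(-3989/4090 + 90/(-178)) = -56065*(-3989/4090 + 90*(-1/178)) = -56065*(-3989/4090 - 45/89) = -56065*(-539071/364010) = 6044603123/72802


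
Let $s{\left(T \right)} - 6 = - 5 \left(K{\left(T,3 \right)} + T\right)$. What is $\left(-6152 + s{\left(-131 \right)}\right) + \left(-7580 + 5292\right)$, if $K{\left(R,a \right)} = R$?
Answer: $-7124$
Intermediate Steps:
$s{\left(T \right)} = 6 - 10 T$ ($s{\left(T \right)} = 6 - 5 \left(T + T\right) = 6 - 5 \cdot 2 T = 6 - 10 T$)
$\left(-6152 + s{\left(-131 \right)}\right) + \left(-7580 + 5292\right) = \left(-6152 + \left(6 - -1310\right)\right) + \left(-7580 + 5292\right) = \left(-6152 + \left(6 + 1310\right)\right) - 2288 = \left(-6152 + 1316\right) - 2288 = -4836 - 2288 = -7124$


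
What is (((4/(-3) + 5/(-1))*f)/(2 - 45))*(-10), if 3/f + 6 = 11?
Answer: -38/43 ≈ -0.88372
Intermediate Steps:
f = 3/5 (f = 3/(-6 + 11) = 3/5 ≈ 0.60000)
(((4/(-3) + 5/(-1))*f)/(2 - 45))*(-10) = (((4/(-3) + 5/(-1))*(3/5))/(2 - 45))*(-10) = (((4*(-1/3) + 5*(-1))*(3/5))/(-43))*(-10) = (((-4/3 - 5)*(3/5))*(-1/43))*(-10) = (-19/3*3/5*(-1/43))*(-10) = -19/5*(-1/43)*(-10) = (19/215)*(-10) = -38/43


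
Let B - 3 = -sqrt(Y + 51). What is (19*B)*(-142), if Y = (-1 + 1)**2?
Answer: -8094 + 2698*sqrt(51) ≈ 11174.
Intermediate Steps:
Y = 0 (Y = 0**2 = 0)
B = 3 - sqrt(51) (B = 3 - sqrt(0 + 51) = 3 - sqrt(51) ≈ -4.1414)
(19*B)*(-142) = (19*(3 - sqrt(51)))*(-142) = (57 - 19*sqrt(51))*(-142) = -8094 + 2698*sqrt(51)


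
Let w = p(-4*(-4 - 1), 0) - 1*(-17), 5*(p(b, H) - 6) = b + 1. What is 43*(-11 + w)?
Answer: 3483/5 ≈ 696.60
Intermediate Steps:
p(b, H) = 31/5 + b/5 (p(b, H) = 6 + (b + 1)/5 = 6 + (1 + b)/5 = 6 + (1/5 + b/5) = 31/5 + b/5)
w = 136/5 (w = (31/5 + (-4*(-4 - 1))/5) - 1*(-17) = (31/5 + (-4*(-5))/5) + 17 = (31/5 + (1/5)*20) + 17 = (31/5 + 4) + 17 = 51/5 + 17 = 136/5 ≈ 27.200)
43*(-11 + w) = 43*(-11 + 136/5) = 43*(81/5) = 3483/5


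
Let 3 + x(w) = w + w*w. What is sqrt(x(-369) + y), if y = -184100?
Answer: I*sqrt(48311) ≈ 219.8*I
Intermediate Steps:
x(w) = -3 + w + w**2 (x(w) = -3 + (w + w*w) = -3 + (w + w**2) = -3 + w + w**2)
sqrt(x(-369) + y) = sqrt((-3 - 369 + (-369)**2) - 184100) = sqrt((-3 - 369 + 136161) - 184100) = sqrt(135789 - 184100) = sqrt(-48311) = I*sqrt(48311)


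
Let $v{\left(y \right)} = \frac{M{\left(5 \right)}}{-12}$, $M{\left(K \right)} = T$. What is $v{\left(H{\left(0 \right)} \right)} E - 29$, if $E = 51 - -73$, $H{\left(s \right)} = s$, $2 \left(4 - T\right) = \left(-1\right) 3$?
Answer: $- \frac{515}{6} \approx -85.833$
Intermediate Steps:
$T = \frac{11}{2}$ ($T = 4 - \frac{\left(-1\right) 3}{2} = 4 - - \frac{3}{2} = 4 + \frac{3}{2} = \frac{11}{2} \approx 5.5$)
$M{\left(K \right)} = \frac{11}{2}$
$v{\left(y \right)} = - \frac{11}{24}$ ($v{\left(y \right)} = \frac{11}{2 \left(-12\right)} = \frac{11}{2} \left(- \frac{1}{12}\right) = - \frac{11}{24}$)
$E = 124$ ($E = 51 + 73 = 124$)
$v{\left(H{\left(0 \right)} \right)} E - 29 = \left(- \frac{11}{24}\right) 124 - 29 = - \frac{341}{6} - 29 = - \frac{515}{6}$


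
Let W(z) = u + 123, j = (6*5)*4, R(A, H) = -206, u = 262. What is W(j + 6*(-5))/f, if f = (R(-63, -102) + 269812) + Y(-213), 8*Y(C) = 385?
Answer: 3080/2157233 ≈ 0.0014278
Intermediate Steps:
Y(C) = 385/8 (Y(C) = (⅛)*385 = 385/8)
j = 120 (j = 30*4 = 120)
f = 2157233/8 (f = (-206 + 269812) + 385/8 = 269606 + 385/8 = 2157233/8 ≈ 2.6965e+5)
W(z) = 385 (W(z) = 262 + 123 = 385)
W(j + 6*(-5))/f = 385/(2157233/8) = 385*(8/2157233) = 3080/2157233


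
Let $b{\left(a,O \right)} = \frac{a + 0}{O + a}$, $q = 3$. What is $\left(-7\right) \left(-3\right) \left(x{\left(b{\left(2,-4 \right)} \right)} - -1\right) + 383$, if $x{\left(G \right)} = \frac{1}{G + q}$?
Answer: $\frac{829}{2} \approx 414.5$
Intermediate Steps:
$b{\left(a,O \right)} = \frac{a}{O + a}$
$x{\left(G \right)} = \frac{1}{3 + G}$ ($x{\left(G \right)} = \frac{1}{G + 3} = \frac{1}{3 + G}$)
$\left(-7\right) \left(-3\right) \left(x{\left(b{\left(2,-4 \right)} \right)} - -1\right) + 383 = \left(-7\right) \left(-3\right) \left(\frac{1}{3 + \frac{2}{-4 + 2}} - -1\right) + 383 = 21 \left(\frac{1}{3 + \frac{2}{-2}} + 1\right) + 383 = 21 \left(\frac{1}{3 + 2 \left(- \frac{1}{2}\right)} + 1\right) + 383 = 21 \left(\frac{1}{3 - 1} + 1\right) + 383 = 21 \left(\frac{1}{2} + 1\right) + 383 = 21 \cdot \frac{3}{2} + 383 = \frac{63}{2} + 383 = \frac{829}{2}$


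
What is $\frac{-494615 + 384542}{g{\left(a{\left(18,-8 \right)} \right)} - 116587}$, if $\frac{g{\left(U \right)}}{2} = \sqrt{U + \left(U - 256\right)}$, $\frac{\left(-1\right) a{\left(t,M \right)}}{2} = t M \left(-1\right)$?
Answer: $\frac{12833080851}{13592531897} + \frac{1761168 i \sqrt{13}}{13592531897} \approx 0.94413 + 0.00046717 i$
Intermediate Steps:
$a{\left(t,M \right)} = 2 M t$ ($a{\left(t,M \right)} = - 2 t M \left(-1\right) = - 2 M t \left(-1\right) = - 2 \left(- M t\right) = 2 M t$)
$g{\left(U \right)} = 2 \sqrt{-256 + 2 U}$ ($g{\left(U \right)} = 2 \sqrt{U + \left(U - 256\right)} = 2 \sqrt{U + \left(-256 + U\right)} = 2 \sqrt{-256 + 2 U}$)
$\frac{-494615 + 384542}{g{\left(a{\left(18,-8 \right)} \right)} - 116587} = \frac{-494615 + 384542}{2 \sqrt{-256 + 2 \cdot 2 \left(-8\right) 18} - 116587} = - \frac{110073}{2 \sqrt{-256 + 2 \left(-288\right)} - 116587} = - \frac{110073}{2 \sqrt{-256 - 576} - 116587} = - \frac{110073}{2 \sqrt{-832} - 116587} = - \frac{110073}{2 \cdot 8 i \sqrt{13} - 116587} = - \frac{110073}{16 i \sqrt{13} - 116587} = - \frac{110073}{-116587 + 16 i \sqrt{13}}$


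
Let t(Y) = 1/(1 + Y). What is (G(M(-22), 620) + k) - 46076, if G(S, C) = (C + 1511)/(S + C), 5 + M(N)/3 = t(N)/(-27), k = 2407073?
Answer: 269970965721/114346 ≈ 2.3610e+6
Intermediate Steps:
M(N) = -15 - 1/(9*(1 + N)) (M(N) = -15 + 3*(1/((1 + N)*(-27))) = -15 + 3*(-1/27/(1 + N)) = -15 + 3*(-1/(27*(1 + N))) = -15 - 1/(9*(1 + N)))
G(S, C) = (1511 + C)/(C + S)
(G(M(-22), 620) + k) - 46076 = ((1511 + 620)/(620 + (-136 - 135*(-22))/(9*(1 - 22))) + 2407073) - 46076 = (2131/(620 + (⅑)*(-136 + 2970)/(-21)) + 2407073) - 46076 = (2131/(620 + (⅑)*(-1/21)*2834) + 2407073) - 46076 = (2131/(620 - 2834/189) + 2407073) - 46076 = (2131/(114346/189) + 2407073) - 46076 = ((189/114346)*2131 + 2407073) - 46076 = (402759/114346 + 2407073) - 46076 = 275239572017/114346 - 46076 = 269970965721/114346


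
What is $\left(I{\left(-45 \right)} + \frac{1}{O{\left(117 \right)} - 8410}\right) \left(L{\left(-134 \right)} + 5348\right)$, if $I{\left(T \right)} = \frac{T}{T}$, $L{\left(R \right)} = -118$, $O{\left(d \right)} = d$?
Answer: $\frac{43367160}{8293} \approx 5229.4$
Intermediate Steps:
$I{\left(T \right)} = 1$
$\left(I{\left(-45 \right)} + \frac{1}{O{\left(117 \right)} - 8410}\right) \left(L{\left(-134 \right)} + 5348\right) = \left(1 + \frac{1}{117 - 8410}\right) \left(-118 + 5348\right) = \left(1 + \frac{1}{-8293}\right) 5230 = \left(1 - \frac{1}{8293}\right) 5230 = \frac{8292}{8293} \cdot 5230 = \frac{43367160}{8293}$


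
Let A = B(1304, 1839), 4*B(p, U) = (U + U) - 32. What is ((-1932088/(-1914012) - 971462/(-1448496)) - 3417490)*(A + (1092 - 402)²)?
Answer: -17934831633113617324531/11001740976 ≈ -1.6302e+12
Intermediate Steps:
B(p, U) = -8 + U/2 (B(p, U) = ((U + U) - 32)/4 = (2*U - 32)/4 = (-32 + 2*U)/4 = -8 + U/2)
A = 1823/2 (A = -8 + (½)*1839 = -8 + 1839/2 = 1823/2 ≈ 911.50)
((-1932088/(-1914012) - 971462/(-1448496)) - 3417490)*(A + (1092 - 402)²) = ((-1932088/(-1914012) - 971462/(-1448496)) - 3417490)*(1823/2 + (1092 - 402)²) = ((-1932088*(-1/1914012) - 971462*(-1/1448496)) - 3417490)*(1823/2 + 690²) = ((483022/478503 + 485731/724248) - 3417490)*(1823/2 + 476100) = (64694606461/38506093416 - 3417490)*(954023/2) = -131594124493639379/38506093416*954023/2 = -17934831633113617324531/11001740976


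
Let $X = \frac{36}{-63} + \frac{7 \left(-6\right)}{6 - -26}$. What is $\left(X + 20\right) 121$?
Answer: $\frac{245509}{112} \approx 2192.0$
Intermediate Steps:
$X = - \frac{211}{112}$ ($X = 36 \left(- \frac{1}{63}\right) - \frac{42}{6 + 26} = - \frac{4}{7} - \frac{42}{32} = - \frac{4}{7} - \frac{21}{16} = - \frac{211}{112} \approx -1.8839$)
$\left(X + 20\right) 121 = \left(- \frac{211}{112} + 20\right) 121 = \frac{2029}{112} \cdot 121 = \frac{245509}{112}$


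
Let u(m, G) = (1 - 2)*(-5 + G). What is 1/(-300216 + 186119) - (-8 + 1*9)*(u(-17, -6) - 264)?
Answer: 28866540/114097 ≈ 253.00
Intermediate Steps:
u(m, G) = 5 - G (u(m, G) = -(-5 + G) = 5 - G)
1/(-300216 + 186119) - (-8 + 1*9)*(u(-17, -6) - 264) = 1/(-300216 + 186119) - (-8 + 1*9)*((5 - 1*(-6)) - 264) = 1/(-114097) - (-8 + 9)*((5 + 6) - 264) = -1/114097 - (11 - 264) = -1/114097 - (-253) = -1/114097 - 1*(-253) = -1/114097 + 253 = 28866540/114097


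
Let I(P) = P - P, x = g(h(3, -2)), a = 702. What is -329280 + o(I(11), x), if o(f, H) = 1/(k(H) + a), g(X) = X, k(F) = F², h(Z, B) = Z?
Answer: -234118079/711 ≈ -3.2928e+5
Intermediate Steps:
x = 3
I(P) = 0
o(f, H) = 1/(702 + H²) (o(f, H) = 1/(H² + 702) = 1/(702 + H²))
-329280 + o(I(11), x) = -329280 + 1/(702 + 3²) = -329280 + 1/(702 + 9) = -329280 + 1/711 = -234118079/711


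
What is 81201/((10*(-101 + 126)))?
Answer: 81201/250 ≈ 324.80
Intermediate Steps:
81201/((10*(-101 + 126))) = 81201/((10*25)) = 81201/250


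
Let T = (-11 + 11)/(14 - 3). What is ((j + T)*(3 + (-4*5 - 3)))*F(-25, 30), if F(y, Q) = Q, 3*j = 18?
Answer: -3600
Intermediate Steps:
j = 6 (j = (1/3)*18 = 6)
T = 0 (T = 0/11 = 0*(1/11) = 0)
((j + T)*(3 + (-4*5 - 3)))*F(-25, 30) = ((6 + 0)*(3 + (-4*5 - 3)))*30 = (6*(3 + (-20 - 3)))*30 = (6*(3 - 23))*30 = (6*(-20))*30 = -120*30 = -3600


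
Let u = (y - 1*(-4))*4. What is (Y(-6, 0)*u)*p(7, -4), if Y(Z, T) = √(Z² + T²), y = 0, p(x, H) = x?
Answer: 672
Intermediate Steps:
u = 16 (u = (0 - 1*(-4))*4 = (0 + 4)*4 = 4*4 = 16)
Y(Z, T) = √(T² + Z²)
(Y(-6, 0)*u)*p(7, -4) = (√(0² + (-6)²)*16)*7 = (√(0 + 36)*16)*7 = (√36*16)*7 = (6*16)*7 = 96*7 = 672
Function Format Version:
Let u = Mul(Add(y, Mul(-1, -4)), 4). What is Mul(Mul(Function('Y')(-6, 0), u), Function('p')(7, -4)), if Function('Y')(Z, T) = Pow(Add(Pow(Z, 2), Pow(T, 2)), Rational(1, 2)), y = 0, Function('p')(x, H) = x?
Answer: 672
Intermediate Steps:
u = 16 (u = Mul(Add(0, Mul(-1, -4)), 4) = Mul(Add(0, 4), 4) = Mul(4, 4) = 16)
Function('Y')(Z, T) = Pow(Add(Pow(T, 2), Pow(Z, 2)), Rational(1, 2))
Mul(Mul(Function('Y')(-6, 0), u), Function('p')(7, -4)) = Mul(Mul(Pow(Add(Pow(0, 2), Pow(-6, 2)), Rational(1, 2)), 16), 7) = Mul(Mul(Pow(Add(0, 36), Rational(1, 2)), 16), 7) = Mul(Mul(Pow(36, Rational(1, 2)), 16), 7) = Mul(Mul(6, 16), 7) = Mul(96, 7) = 672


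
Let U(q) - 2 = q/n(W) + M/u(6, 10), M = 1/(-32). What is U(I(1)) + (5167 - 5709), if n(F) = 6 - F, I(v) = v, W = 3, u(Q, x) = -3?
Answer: -17269/32 ≈ -539.66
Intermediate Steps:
M = -1/32 ≈ -0.031250
U(q) = 193/96 + q/3 (U(q) = 2 + (q/(6 - 1*3) - 1/32/(-3)) = 2 + (q/(6 - 3) - 1/32*(-⅓)) = 2 + (q/3 + 1/96) = 2 + (1/96 + q/3) = 193/96 + q/3)
U(I(1)) + (5167 - 5709) = (193/96 + (⅓)*1) + (5167 - 5709) = (193/96 + ⅓) - 542 = 75/32 - 542 = -17269/32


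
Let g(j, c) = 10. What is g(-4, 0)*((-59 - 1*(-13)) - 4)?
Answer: -500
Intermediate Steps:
g(-4, 0)*((-59 - 1*(-13)) - 4) = 10*((-59 - 1*(-13)) - 4) = 10*((-59 + 13) - 4) = 10*(-46 - 4) = 10*(-50) = -500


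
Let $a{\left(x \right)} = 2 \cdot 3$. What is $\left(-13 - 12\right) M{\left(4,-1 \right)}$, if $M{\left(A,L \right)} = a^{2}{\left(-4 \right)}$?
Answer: $-900$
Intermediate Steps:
$a{\left(x \right)} = 6$
$M{\left(A,L \right)} = 36$ ($M{\left(A,L \right)} = 6^{2} = 36$)
$\left(-13 - 12\right) M{\left(4,-1 \right)} = \left(-13 - 12\right) 36 = \left(-25\right) 36 = -900$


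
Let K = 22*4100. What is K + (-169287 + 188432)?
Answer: 109345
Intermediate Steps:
K = 90200
K + (-169287 + 188432) = 90200 + (-169287 + 188432) = 90200 + 19145 = 109345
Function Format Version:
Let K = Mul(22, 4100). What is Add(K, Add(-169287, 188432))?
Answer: 109345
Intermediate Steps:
K = 90200
Add(K, Add(-169287, 188432)) = Add(90200, Add(-169287, 188432)) = Add(90200, 19145) = 109345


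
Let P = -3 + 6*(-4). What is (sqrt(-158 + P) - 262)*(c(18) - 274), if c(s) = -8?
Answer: 73884 - 282*I*sqrt(185) ≈ 73884.0 - 3835.6*I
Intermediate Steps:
P = -27 (P = -3 - 24 = -27)
(sqrt(-158 + P) - 262)*(c(18) - 274) = (sqrt(-158 - 27) - 262)*(-8 - 274) = (sqrt(-185) - 262)*(-282) = (I*sqrt(185) - 262)*(-282) = (-262 + I*sqrt(185))*(-282) = 73884 - 282*I*sqrt(185)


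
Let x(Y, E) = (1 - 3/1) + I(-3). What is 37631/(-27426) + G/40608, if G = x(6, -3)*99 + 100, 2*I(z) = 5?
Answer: -508006487/371238336 ≈ -1.3684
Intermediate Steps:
I(z) = 5/2 (I(z) = (1/2)*5 = 5/2)
x(Y, E) = 1/2 (x(Y, E) = (1 - 3/1) + 5/2 = (1 - 3*1) + 5/2 = (1 - 3) + 5/2 = -2 + 5/2 = 1/2)
G = 299/2 (G = (1/2)*99 + 100 = 99/2 + 100 = 299/2 ≈ 149.50)
37631/(-27426) + G/40608 = 37631/(-27426) + (299/2)/40608 = 37631*(-1/27426) + (299/2)*(1/40608) = -37631/27426 + 299/81216 = -508006487/371238336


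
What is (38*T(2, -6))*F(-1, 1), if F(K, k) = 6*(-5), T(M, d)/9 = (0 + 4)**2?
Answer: -164160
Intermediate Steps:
T(M, d) = 144 (T(M, d) = 9*(0 + 4)**2 = 9*4**2 = 9*16 = 144)
F(K, k) = -30
(38*T(2, -6))*F(-1, 1) = (38*144)*(-30) = 5472*(-30) = -164160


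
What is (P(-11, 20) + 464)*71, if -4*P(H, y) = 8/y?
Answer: 329369/10 ≈ 32937.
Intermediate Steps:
P(H, y) = -2/y
(P(-11, 20) + 464)*71 = (-2/20 + 464)*71 = (-2*1/20 + 464)*71 = (-⅒ + 464)*71 = (4639/10)*71 = 329369/10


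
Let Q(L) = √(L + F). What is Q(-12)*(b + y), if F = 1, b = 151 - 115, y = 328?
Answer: 364*I*√11 ≈ 1207.3*I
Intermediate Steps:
b = 36
Q(L) = √(1 + L) (Q(L) = √(L + 1) = √(1 + L))
Q(-12)*(b + y) = √(1 - 12)*(36 + 328) = √(-11)*364 = (I*√11)*364 = 364*I*√11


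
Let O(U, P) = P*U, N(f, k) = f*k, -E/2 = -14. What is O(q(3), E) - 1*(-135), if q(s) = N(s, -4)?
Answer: -201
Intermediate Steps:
E = 28 (E = -2*(-14) = 28)
q(s) = -4*s (q(s) = s*(-4) = -4*s)
O(q(3), E) - 1*(-135) = 28*(-4*3) - 1*(-135) = 28*(-12) + 135 = -336 + 135 = -201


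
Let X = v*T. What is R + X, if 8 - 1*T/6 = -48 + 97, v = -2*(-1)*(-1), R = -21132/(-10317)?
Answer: 1699032/3439 ≈ 494.05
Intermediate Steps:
R = 7044/3439 (R = -21132*(-1/10317) = 7044/3439 ≈ 2.0483)
v = -2 (v = 2*(-1) = -2)
T = -246 (T = 48 - 6*(-48 + 97) = 48 - 6*49 = 48 - 294 = -246)
X = 492 (X = -2*(-246) = 492)
R + X = 7044/3439 + 492 = 1699032/3439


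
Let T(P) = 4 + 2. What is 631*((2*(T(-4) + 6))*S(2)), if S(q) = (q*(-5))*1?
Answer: -151440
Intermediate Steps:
S(q) = -5*q (S(q) = -5*q*1 = -5*q)
T(P) = 6
631*((2*(T(-4) + 6))*S(2)) = 631*((2*(6 + 6))*(-5*2)) = 631*((2*12)*(-10)) = 631*(24*(-10)) = 631*(-240) = -151440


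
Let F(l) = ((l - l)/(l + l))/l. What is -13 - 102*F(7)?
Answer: -13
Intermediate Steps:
F(l) = 0 (F(l) = (0/((2*l)))/l = (0*(1/(2*l)))/l = 0/l = 0)
-13 - 102*F(7) = -13 - 102*0 = -13 + 0 = -13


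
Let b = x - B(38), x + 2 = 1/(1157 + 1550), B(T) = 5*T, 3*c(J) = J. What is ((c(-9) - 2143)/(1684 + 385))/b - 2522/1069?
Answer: -2705818271056/1149547297423 ≈ -2.3538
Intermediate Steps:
c(J) = J/3
x = -5413/2707 (x = -2 + 1/(1157 + 1550) = -2 + 1/2707 = -5413/2707 ≈ -1.9996)
b = -519743/2707 (b = -5413/2707 - 5*38 = -5413/2707 - 1*190 = -5413/2707 - 190 = -519743/2707 ≈ -192.00)
((c(-9) - 2143)/(1684 + 385))/b - 2522/1069 = (((⅓)*(-9) - 2143)/(1684 + 385))/(-519743/2707) - 2522/1069 = ((-3 - 2143)/2069)*(-2707/519743) - 2522*1/1069 = -2146*1/2069*(-2707/519743) - 2522/1069 = -2146/2069*(-2707/519743) - 2522/1069 = 5809222/1075348267 - 2522/1069 = -2705818271056/1149547297423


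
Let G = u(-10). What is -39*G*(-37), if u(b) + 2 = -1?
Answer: -4329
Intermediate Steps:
u(b) = -3 (u(b) = -2 - 1 = -3)
G = -3
-39*G*(-37) = -39*(-3)*(-37) = 117*(-37) = -4329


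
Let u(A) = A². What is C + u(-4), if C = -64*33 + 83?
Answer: -2013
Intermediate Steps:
C = -2029 (C = -2112 + 83 = -2029)
C + u(-4) = -2029 + (-4)² = -2029 + 16 = -2013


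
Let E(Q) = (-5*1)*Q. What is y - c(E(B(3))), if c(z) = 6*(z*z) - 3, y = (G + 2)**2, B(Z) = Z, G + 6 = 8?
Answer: -1331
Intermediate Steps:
G = 2 (G = -6 + 8 = 2)
E(Q) = -5*Q
y = 16 (y = (2 + 2)**2 = 4**2 = 16)
c(z) = -3 + 6*z**2 (c(z) = 6*z**2 - 3 = -3 + 6*z**2)
y - c(E(B(3))) = 16 - (-3 + 6*(-5*3)**2) = 16 - (-3 + 6*(-15)**2) = 16 - (-3 + 6*225) = 16 - (-3 + 1350) = 16 - 1*1347 = 16 - 1347 = -1331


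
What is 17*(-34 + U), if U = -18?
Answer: -884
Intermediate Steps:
17*(-34 + U) = 17*(-34 - 18) = 17*(-52) = -884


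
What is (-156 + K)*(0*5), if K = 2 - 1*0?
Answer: 0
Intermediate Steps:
K = 2 (K = 2 + 0 = 2)
(-156 + K)*(0*5) = (-156 + 2)*(0*5) = -154*0 = 0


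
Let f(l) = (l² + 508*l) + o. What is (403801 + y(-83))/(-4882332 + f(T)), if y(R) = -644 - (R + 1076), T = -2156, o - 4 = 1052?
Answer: -100541/332047 ≈ -0.30279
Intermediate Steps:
o = 1056 (o = 4 + 1052 = 1056)
y(R) = -1720 - R (y(R) = -644 - (1076 + R) = -644 + (-1076 - R) = -1720 - R)
f(l) = 1056 + l² + 508*l (f(l) = (l² + 508*l) + 1056 = 1056 + l² + 508*l)
(403801 + y(-83))/(-4882332 + f(T)) = (403801 + (-1720 - 1*(-83)))/(-4882332 + (1056 + (-2156)² + 508*(-2156))) = (403801 + (-1720 + 83))/(-4882332 + (1056 + 4648336 - 1095248)) = (403801 - 1637)/(-4882332 + 3554144) = 402164/(-1328188) = 402164*(-1/1328188) = -100541/332047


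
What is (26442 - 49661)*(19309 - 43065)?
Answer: 551590564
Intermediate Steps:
(26442 - 49661)*(19309 - 43065) = -23219*(-23756) = 551590564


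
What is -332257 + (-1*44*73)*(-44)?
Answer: -190929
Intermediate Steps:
-332257 + (-1*44*73)*(-44) = -332257 - 44*73*(-44) = -332257 - 3212*(-44) = -332257 + 141328 = -190929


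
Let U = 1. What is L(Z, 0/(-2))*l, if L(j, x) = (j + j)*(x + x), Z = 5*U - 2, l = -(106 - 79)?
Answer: 0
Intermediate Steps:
l = -27 (l = -1*27 = -27)
Z = 3 (Z = 5*1 - 2 = 5 - 2 = 3)
L(j, x) = 4*j*x (L(j, x) = (2*j)*(2*x) = 4*j*x)
L(Z, 0/(-2))*l = (4*3*(0/(-2)))*(-27) = (4*3*(0*(-½)))*(-27) = (4*3*0)*(-27) = 0*(-27) = 0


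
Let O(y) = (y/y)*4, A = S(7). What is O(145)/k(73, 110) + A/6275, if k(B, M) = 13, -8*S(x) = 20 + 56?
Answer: 49953/163150 ≈ 0.30618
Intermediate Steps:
S(x) = -19/2 (S(x) = -(20 + 56)/8 = -⅛*76 = -19/2)
A = -19/2 ≈ -9.5000
O(y) = 4 (O(y) = 1*4 = 4)
O(145)/k(73, 110) + A/6275 = 4/13 - 19/2/6275 = 4*(1/13) - 19/2*1/6275 = 4/13 - 19/12550 = 49953/163150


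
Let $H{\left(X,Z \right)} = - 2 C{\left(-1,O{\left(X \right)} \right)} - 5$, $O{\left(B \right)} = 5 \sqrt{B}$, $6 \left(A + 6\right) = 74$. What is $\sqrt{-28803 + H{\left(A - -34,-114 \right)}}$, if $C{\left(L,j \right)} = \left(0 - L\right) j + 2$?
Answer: $\frac{\sqrt{-259308 - 330 \sqrt{3}}}{3} \approx 169.93 i$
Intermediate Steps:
$A = \frac{19}{3}$ ($A = -6 + \frac{1}{6} \cdot 74 = -6 + \frac{37}{3} = \frac{19}{3} \approx 6.3333$)
$C{\left(L,j \right)} = 2 - L j$ ($C{\left(L,j \right)} = - L j + 2 = 2 - L j$)
$H{\left(X,Z \right)} = -9 - 10 \sqrt{X}$ ($H{\left(X,Z \right)} = - 2 \left(2 - - 5 \sqrt{X}\right) - 5 = - 2 \left(2 + 5 \sqrt{X}\right) - 5 = \left(-4 - 10 \sqrt{X}\right) - 5 = -9 - 10 \sqrt{X}$)
$\sqrt{-28803 + H{\left(A - -34,-114 \right)}} = \sqrt{-28803 - \left(9 + 10 \sqrt{\frac{19}{3} - -34}\right)} = \sqrt{-28803 - \left(9 + 10 \sqrt{\frac{19}{3} + 34}\right)} = \sqrt{-28803 - \left(9 + 10 \sqrt{\frac{121}{3}}\right)} = \sqrt{-28803 - \left(9 + 10 \frac{11 \sqrt{3}}{3}\right)} = \sqrt{-28803 - \left(9 + \frac{110 \sqrt{3}}{3}\right)} = \sqrt{-28812 - \frac{110 \sqrt{3}}{3}}$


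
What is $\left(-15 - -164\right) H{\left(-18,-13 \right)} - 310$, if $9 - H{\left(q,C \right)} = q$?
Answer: $3713$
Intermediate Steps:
$H{\left(q,C \right)} = 9 - q$
$\left(-15 - -164\right) H{\left(-18,-13 \right)} - 310 = \left(-15 - -164\right) \left(9 - -18\right) - 310 = \left(-15 + 164\right) \left(9 + 18\right) - 310 = 149 \cdot 27 - 310 = 4023 - 310 = 3713$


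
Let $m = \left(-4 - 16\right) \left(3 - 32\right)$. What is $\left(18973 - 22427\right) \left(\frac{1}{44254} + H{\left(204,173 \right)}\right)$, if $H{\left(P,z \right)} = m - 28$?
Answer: $- \frac{42187516943}{22127} \approx -1.9066 \cdot 10^{6}$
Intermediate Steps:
$m = 580$ ($m = \left(-20\right) \left(-29\right) = 580$)
$H{\left(P,z \right)} = 552$ ($H{\left(P,z \right)} = 580 - 28 = 552$)
$\left(18973 - 22427\right) \left(\frac{1}{44254} + H{\left(204,173 \right)}\right) = \left(18973 - 22427\right) \left(\frac{1}{44254} + 552\right) = - 3454 \left(\frac{1}{44254} + 552\right) = \left(-3454\right) \frac{24428209}{44254} = - \frac{42187516943}{22127}$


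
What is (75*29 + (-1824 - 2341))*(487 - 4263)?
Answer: 7514240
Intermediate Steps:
(75*29 + (-1824 - 2341))*(487 - 4263) = (2175 - 4165)*(-3776) = -1990*(-3776) = 7514240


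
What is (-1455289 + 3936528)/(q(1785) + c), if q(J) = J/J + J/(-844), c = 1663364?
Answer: 2094165716/1403878275 ≈ 1.4917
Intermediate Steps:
q(J) = 1 - J/844 (q(J) = 1 + J*(-1/844) = 1 - J/844)
(-1455289 + 3936528)/(q(1785) + c) = (-1455289 + 3936528)/((1 - 1/844*1785) + 1663364) = 2481239/((1 - 1785/844) + 1663364) = 2481239/(-941/844 + 1663364) = 2481239/(1403878275/844) = 2481239*(844/1403878275) = 2094165716/1403878275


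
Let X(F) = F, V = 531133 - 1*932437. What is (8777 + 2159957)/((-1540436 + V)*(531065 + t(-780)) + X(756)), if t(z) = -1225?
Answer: -1084367/514405760422 ≈ -2.1080e-6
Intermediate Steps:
V = -401304 (V = 531133 - 932437 = -401304)
(8777 + 2159957)/((-1540436 + V)*(531065 + t(-780)) + X(756)) = (8777 + 2159957)/((-1540436 - 401304)*(531065 - 1225) + 756) = 2168734/(-1941740*529840 + 756) = 2168734/(-1028811521600 + 756) = 2168734/(-1028811520844) = 2168734*(-1/1028811520844) = -1084367/514405760422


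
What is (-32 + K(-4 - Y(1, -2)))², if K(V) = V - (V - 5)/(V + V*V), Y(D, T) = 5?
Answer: 2157961/1296 ≈ 1665.1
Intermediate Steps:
K(V) = V - (-5 + V)/(V + V²)
(-32 + K(-4 - Y(1, -2)))² = (-32 + (5 + (-4 - 1*5)² + (-4 - 1*5)³ - (-4 - 1*5))/((-4 - 1*5)*(1 + (-4 - 1*5))))² = (-32 + (5 + (-4 - 5)² + (-4 - 5)³ - (-4 - 5))/((-4 - 5)*(1 + (-4 - 5))))² = (-32 + (5 + (-9)² + (-9)³ - 1*(-9))/((-9)*(1 - 9)))² = (-32 - ⅑*(5 + 81 - 729 + 9)/(-8))² = (-32 - ⅑*(-⅛)*(-634))² = (-32 - 317/36)² = (-1469/36)² = 2157961/1296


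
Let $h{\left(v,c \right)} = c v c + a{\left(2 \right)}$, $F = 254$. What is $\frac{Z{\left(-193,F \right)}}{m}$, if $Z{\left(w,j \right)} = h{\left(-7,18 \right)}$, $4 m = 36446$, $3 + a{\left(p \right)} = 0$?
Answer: $- \frac{4542}{18223} \approx -0.24925$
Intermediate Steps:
$a{\left(p \right)} = -3$ ($a{\left(p \right)} = -3 + 0 = -3$)
$h{\left(v,c \right)} = -3 + v c^{2}$ ($h{\left(v,c \right)} = c v c - 3 = v c^{2} - 3 = -3 + v c^{2}$)
$m = \frac{18223}{2}$ ($m = \frac{1}{4} \cdot 36446 = \frac{18223}{2} \approx 9111.5$)
$Z{\left(w,j \right)} = -2271$ ($Z{\left(w,j \right)} = -3 - 7 \cdot 18^{2} = -3 - 2268 = -2271$)
$\frac{Z{\left(-193,F \right)}}{m} = - \frac{2271}{\frac{18223}{2}} = \left(-2271\right) \frac{2}{18223} = - \frac{4542}{18223}$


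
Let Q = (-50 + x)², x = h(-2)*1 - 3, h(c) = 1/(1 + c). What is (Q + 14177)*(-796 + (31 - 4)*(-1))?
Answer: -14067539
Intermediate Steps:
x = -4 (x = 1/(1 - 2) - 3 = 1/(-1) - 3 = -1*1 - 3 = -1 - 3 = -4)
Q = 2916 (Q = (-50 - 4)² = (-54)² = 2916)
(Q + 14177)*(-796 + (31 - 4)*(-1)) = (2916 + 14177)*(-796 + (31 - 4)*(-1)) = 17093*(-796 + 27*(-1)) = 17093*(-796 - 27) = 17093*(-823) = -14067539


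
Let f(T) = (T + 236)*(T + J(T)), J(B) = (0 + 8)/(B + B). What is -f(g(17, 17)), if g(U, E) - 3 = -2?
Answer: -1185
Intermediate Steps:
J(B) = 4/B (J(B) = 8/((2*B)) = 8*(1/(2*B)) = 4/B)
g(U, E) = 1 (g(U, E) = 3 - 2 = 1)
f(T) = (236 + T)*(T + 4/T) (f(T) = (T + 236)*(T + 4/T) = (236 + T)*(T + 4/T))
-f(g(17, 17)) = -(4 + 1² + 236*1 + 944/1) = -(4 + 1 + 236 + 944*1) = -(4 + 1 + 236 + 944) = -1*1185 = -1185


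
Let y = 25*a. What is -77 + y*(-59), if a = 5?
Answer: -7452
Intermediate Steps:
y = 125 (y = 25*5 = 125)
-77 + y*(-59) = -77 + 125*(-59) = -77 - 7375 = -7452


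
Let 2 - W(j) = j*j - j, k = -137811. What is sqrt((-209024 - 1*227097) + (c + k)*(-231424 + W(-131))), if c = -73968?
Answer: sqrt(52671966085) ≈ 2.2950e+5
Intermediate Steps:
W(j) = 2 + j - j**2 (W(j) = 2 - (j*j - j) = 2 - (j**2 - j) = 2 + (j - j**2) = 2 + j - j**2)
sqrt((-209024 - 1*227097) + (c + k)*(-231424 + W(-131))) = sqrt((-209024 - 1*227097) + (-73968 - 137811)*(-231424 + (2 - 131 - 1*(-131)**2))) = sqrt((-209024 - 227097) - 211779*(-231424 + (2 - 131 - 1*17161))) = sqrt(-436121 - 211779*(-231424 + (2 - 131 - 17161))) = sqrt(-436121 - 211779*(-231424 - 17290)) = sqrt(-436121 - 211779*(-248714)) = sqrt(-436121 + 52672402206) = sqrt(52671966085)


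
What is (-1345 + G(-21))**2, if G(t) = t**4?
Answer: 37301514496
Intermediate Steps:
(-1345 + G(-21))**2 = (-1345 + (-21)**4)**2 = (-1345 + 194481)**2 = 193136**2 = 37301514496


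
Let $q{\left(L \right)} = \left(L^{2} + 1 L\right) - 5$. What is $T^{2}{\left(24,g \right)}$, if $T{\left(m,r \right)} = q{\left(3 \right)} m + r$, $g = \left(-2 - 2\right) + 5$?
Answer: $28561$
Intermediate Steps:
$g = 1$ ($g = -4 + 5 = 1$)
$q{\left(L \right)} = -5 + L + L^{2}$ ($q{\left(L \right)} = \left(L^{2} + L\right) - 5 = \left(L + L^{2}\right) - 5 = -5 + L + L^{2}$)
$T{\left(m,r \right)} = r + 7 m$ ($T{\left(m,r \right)} = \left(-5 + 3 + 3^{2}\right) m + r = \left(-5 + 3 + 9\right) m + r = 7 m + r = r + 7 m$)
$T^{2}{\left(24,g \right)} = \left(1 + 7 \cdot 24\right)^{2} = \left(1 + 168\right)^{2} = 169^{2} = 28561$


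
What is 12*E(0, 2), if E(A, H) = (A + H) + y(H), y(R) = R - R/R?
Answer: 36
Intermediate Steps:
y(R) = -1 + R (y(R) = R - 1*1 = R - 1 = -1 + R)
E(A, H) = -1 + A + 2*H (E(A, H) = (A + H) + (-1 + H) = -1 + A + 2*H)
12*E(0, 2) = 12*(-1 + 0 + 2*2) = 12*(-1 + 0 + 4) = 12*3 = 36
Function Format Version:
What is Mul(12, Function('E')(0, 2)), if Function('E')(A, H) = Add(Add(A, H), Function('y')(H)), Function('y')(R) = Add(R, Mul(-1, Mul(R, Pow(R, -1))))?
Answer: 36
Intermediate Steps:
Function('y')(R) = Add(-1, R) (Function('y')(R) = Add(R, Mul(-1, 1)) = Add(R, -1) = Add(-1, R))
Function('E')(A, H) = Add(-1, A, Mul(2, H)) (Function('E')(A, H) = Add(Add(A, H), Add(-1, H)) = Add(-1, A, Mul(2, H)))
Mul(12, Function('E')(0, 2)) = Mul(12, Add(-1, 0, Mul(2, 2))) = Mul(12, Add(-1, 0, 4)) = Mul(12, 3) = 36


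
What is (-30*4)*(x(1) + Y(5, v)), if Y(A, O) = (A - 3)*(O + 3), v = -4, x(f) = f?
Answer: 120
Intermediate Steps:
Y(A, O) = (-3 + A)*(3 + O)
(-30*4)*(x(1) + Y(5, v)) = (-30*4)*(1 + (-9 - 3*(-4) + 3*5 + 5*(-4))) = (-6*20)*(1 + (-9 + 12 + 15 - 20)) = -120*(1 - 2) = -120*(-1) = 120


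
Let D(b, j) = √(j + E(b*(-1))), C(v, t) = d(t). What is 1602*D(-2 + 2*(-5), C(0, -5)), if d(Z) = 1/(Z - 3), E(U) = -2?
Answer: 801*I*√34/2 ≈ 2335.3*I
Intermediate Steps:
d(Z) = 1/(-3 + Z)
C(v, t) = 1/(-3 + t)
D(b, j) = √(-2 + j) (D(b, j) = √(j - 2) = √(-2 + j))
1602*D(-2 + 2*(-5), C(0, -5)) = 1602*√(-2 + 1/(-3 - 5)) = 1602*√(-2 + 1/(-8)) = 1602*√(-2 - ⅛) = 1602*√(-17/8) = 1602*(I*√34/4) = 801*I*√34/2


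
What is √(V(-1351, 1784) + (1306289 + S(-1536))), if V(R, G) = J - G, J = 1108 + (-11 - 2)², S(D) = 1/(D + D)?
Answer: √12034086909/96 ≈ 1142.7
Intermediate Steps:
S(D) = 1/(2*D)
J = 1277 (J = 1108 + (-13)² = 1108 + 169 = 1277)
V(R, G) = 1277 - G
√(V(-1351, 1784) + (1306289 + S(-1536))) = √((1277 - 1*1784) + (1306289 + (½)/(-1536))) = √((1277 - 1784) + (1306289 + (½)*(-1/1536))) = √(-507 + (1306289 - 1/3072)) = √(-507 + 4012919807/3072) = √(4011362303/3072) = √12034086909/96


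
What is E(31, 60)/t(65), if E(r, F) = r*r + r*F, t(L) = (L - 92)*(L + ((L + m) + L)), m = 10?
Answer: -2821/5535 ≈ -0.50967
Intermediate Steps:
t(L) = (-92 + L)*(10 + 3*L) (t(L) = (L - 92)*(L + ((L + 10) + L)) = (-92 + L)*(L + ((10 + L) + L)) = (-92 + L)*(L + (10 + 2*L)) = (-92 + L)*(10 + 3*L))
E(r, F) = r**2 + F*r
E(31, 60)/t(65) = (31*(60 + 31))/(-920 - 266*65 + 3*65**2) = (31*91)/(-920 - 17290 + 3*4225) = 2821/(-920 - 17290 + 12675) = 2821/(-5535) = 2821*(-1/5535) = -2821/5535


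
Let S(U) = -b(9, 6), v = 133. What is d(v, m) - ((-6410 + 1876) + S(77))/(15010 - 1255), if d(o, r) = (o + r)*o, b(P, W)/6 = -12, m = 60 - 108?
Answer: 155504737/13755 ≈ 11305.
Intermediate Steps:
m = -48
b(P, W) = -72 (b(P, W) = 6*(-12) = -72)
S(U) = 72 (S(U) = -1*(-72) = 72)
d(o, r) = o*(o + r)
d(v, m) - ((-6410 + 1876) + S(77))/(15010 - 1255) = 133*(133 - 48) - ((-6410 + 1876) + 72)/(15010 - 1255) = 133*85 - (-4534 + 72)/13755 = 11305 - (-4462)/13755 = 11305 - 1*(-4462/13755) = 11305 + 4462/13755 = 155504737/13755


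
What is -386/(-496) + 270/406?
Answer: 72659/50344 ≈ 1.4433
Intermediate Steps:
-386/(-496) + 270/406 = -386*(-1/496) + 270*(1/406) = 193/248 + 135/203 = 72659/50344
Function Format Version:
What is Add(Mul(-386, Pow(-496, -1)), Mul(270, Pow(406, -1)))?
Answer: Rational(72659, 50344) ≈ 1.4433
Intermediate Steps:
Add(Mul(-386, Pow(-496, -1)), Mul(270, Pow(406, -1))) = Add(Mul(-386, Rational(-1, 496)), Mul(270, Rational(1, 406))) = Add(Rational(193, 248), Rational(135, 203)) = Rational(72659, 50344)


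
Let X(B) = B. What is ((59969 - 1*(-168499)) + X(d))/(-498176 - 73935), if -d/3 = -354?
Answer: -229530/572111 ≈ -0.40120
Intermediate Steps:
d = 1062 (d = -3*(-354) = 1062)
((59969 - 1*(-168499)) + X(d))/(-498176 - 73935) = ((59969 - 1*(-168499)) + 1062)/(-498176 - 73935) = ((59969 + 168499) + 1062)/(-572111) = (228468 + 1062)*(-1/572111) = 229530*(-1/572111) = -229530/572111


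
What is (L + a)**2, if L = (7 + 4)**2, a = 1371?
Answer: 2226064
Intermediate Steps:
L = 121 (L = 11**2 = 121)
(L + a)**2 = (121 + 1371)**2 = 1492**2 = 2226064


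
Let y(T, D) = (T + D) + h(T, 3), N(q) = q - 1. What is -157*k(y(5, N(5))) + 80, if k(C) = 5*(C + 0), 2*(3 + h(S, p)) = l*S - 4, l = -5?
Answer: 13505/2 ≈ 6752.5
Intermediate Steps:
N(q) = -1 + q
h(S, p) = -5 - 5*S/2 (h(S, p) = -3 + (-5*S - 4)/2 = -3 + (-4 - 5*S)/2 = -3 + (-2 - 5*S/2) = -5 - 5*S/2)
y(T, D) = -5 + D - 3*T/2 (y(T, D) = (T + D) + (-5 - 5*T/2) = (D + T) + (-5 - 5*T/2) = -5 + D - 3*T/2)
k(C) = 5*C
-157*k(y(5, N(5))) + 80 = -785*(-5 + (-1 + 5) - 3/2*5) + 80 = -785*(-5 + 4 - 15/2) + 80 = -785*(-17)/2 + 80 = -157*(-85/2) + 80 = 13345/2 + 80 = 13505/2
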